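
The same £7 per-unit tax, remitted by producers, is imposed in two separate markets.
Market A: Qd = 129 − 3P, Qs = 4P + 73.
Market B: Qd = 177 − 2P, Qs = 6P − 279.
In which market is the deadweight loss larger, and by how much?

Market A, by £5.25.

Market A: pre-tax P* = £8, Q* = 105; post-tax Q = 93; deadweight loss = £42.
Market B: pre-tax P* = £57, Q* = 63; post-tax Q = 52.5; deadweight loss = £36.75.
Difference: £42 vs £36.75 → market A is larger by £5.25.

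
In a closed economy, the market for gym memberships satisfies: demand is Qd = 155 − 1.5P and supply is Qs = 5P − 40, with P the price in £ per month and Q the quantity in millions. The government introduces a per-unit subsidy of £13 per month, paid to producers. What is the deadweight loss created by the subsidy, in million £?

Deadweight loss = £97.5 million.

Before the subsidy: set 155 − 1.5P = 5P − 40 → P* = £30, Q* = 110.
With a per-unit subsidy paid to producers, each receives P + 13 per unit sold, so supply becomes Qs = 5(P + 13) − 40.
New equilibrium: buyers pay £20, producers receive £33, Q = 125. (Wedge: Pb − Ps = −13.)
Quantity rises by |ΔQ| = |110 − 125| = 15.
DWL = ½ · t · |ΔQ| = ½ · 13 · 15 = £97.5.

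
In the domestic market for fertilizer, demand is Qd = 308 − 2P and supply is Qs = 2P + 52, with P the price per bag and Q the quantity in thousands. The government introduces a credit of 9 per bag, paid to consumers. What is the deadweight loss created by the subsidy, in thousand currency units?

Without the subsidy, 308 − 2P = 2P + 52 gives 4P = 256, so P* = 64 and Q* = 180.
With a per-unit subsidy paid to consumers, each effectively pays P − 9, so demand becomes Qd = 308 − 2(P − 9).
Solving gives Q = 189 with consumers paying 59.5 and suppliers receiving 68.5 (the 9 wedge).
Quantity rises by |ΔQ| = |180 − 189| = 9.
DWL = ½ · t · |ΔQ| = ½ · 9 · 9 = 40.5.

Deadweight loss = 40.5 thousand.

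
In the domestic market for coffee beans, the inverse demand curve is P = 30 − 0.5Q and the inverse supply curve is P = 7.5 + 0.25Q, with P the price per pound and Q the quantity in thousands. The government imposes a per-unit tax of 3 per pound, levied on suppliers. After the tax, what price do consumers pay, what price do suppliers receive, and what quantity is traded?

Consumers pay 17; suppliers receive 14; quantity = 26.

Inverting to Q(P) form: Qd = 60 − 2P; Qs = 4P − 30.
Without the tax, 60 − 2P = 4P − 30 gives 6P = 90, so P* = 15 and Q* = 30.
With the tax collected from suppliers, supply shifts: Qs = 4(P − 3) − 30.
New equilibrium: consumers pay 17, suppliers receive 14, Q = 26. (Wedge: Pb − Ps = 3.)
The less price-elastic side of the market bears the larger share of a per-unit tax.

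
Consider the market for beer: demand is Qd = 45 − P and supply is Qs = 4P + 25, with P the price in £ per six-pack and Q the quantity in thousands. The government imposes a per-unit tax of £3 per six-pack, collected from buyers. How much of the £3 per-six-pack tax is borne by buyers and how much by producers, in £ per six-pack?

Buyers bear £2.4 per six-pack; producers bear £0.6 per six-pack.

Before the tax: set 45 − P = 4P + 25 → P* = £4, Q* = 41.
With the tax collected from buyers, demand (in seller-price terms) shifts: Qd = 45 − (P + 3).
Solving gives Q = 38.6 with buyers paying £6.4 and producers receiving £3.4 (the £3 wedge).
Burden on buyers: £2.4; on producers: £0.6. (They sum to £3.)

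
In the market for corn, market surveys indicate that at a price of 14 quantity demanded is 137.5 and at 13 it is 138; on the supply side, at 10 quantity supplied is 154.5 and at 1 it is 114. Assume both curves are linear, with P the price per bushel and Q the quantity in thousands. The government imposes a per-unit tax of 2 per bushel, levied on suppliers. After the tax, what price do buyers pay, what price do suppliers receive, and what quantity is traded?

Demand slope: (138 − 137.5)/(13 − 14) = -0.5, so Qd = 144.5 − 0.5P.
Supply slope: (114 − 154.5)/(1 − 10) = 4.5, so Qs = 4.5P + 109.5.
Without the tax, 144.5 − 0.5P = 4.5P + 109.5 gives 5P = 35, so P* = 7 and Q* = 141.
With the tax collected from suppliers, supply shifts: Qs = 4.5(P − 2) + 109.5.
New equilibrium: buyers pay 8.8, suppliers receive 6.8, Q = 140.1. (Wedge: Pb − Ps = 2.)

Buyers pay 8.8; suppliers receive 6.8; quantity = 140.1.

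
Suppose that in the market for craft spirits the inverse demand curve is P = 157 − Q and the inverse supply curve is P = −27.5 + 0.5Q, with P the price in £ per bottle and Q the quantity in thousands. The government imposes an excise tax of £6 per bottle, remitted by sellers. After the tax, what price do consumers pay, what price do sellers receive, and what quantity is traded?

Rewrite in direct form: Qd = 157 − P and Qs = 2P + 55.
Without the tax, 157 − P = 2P + 55 gives 3P = 102, so P* = £34 and Q* = 123.
With the tax collected from sellers, supply shifts: Qs = 2(P − 6) + 55.
Solving gives Q = 119 with consumers paying £38 and sellers receiving £32 (the £6 wedge).
The less price-elastic side of the market bears the larger share of a per-unit tax.

Consumers pay £38; sellers receive £32; quantity = 119.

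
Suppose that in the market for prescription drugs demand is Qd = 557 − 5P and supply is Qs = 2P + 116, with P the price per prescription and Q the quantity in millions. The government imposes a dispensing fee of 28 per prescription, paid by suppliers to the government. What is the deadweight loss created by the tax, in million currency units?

Deadweight loss = 560 million.

Without the tax, 557 − 5P = 2P + 116 gives 7P = 441, so P* = 63 and Q* = 242.
With the tax collected from suppliers, supply shifts: Qs = 2(P − 28) + 116.
Solving gives Q = 202 with buyers paying 71 and suppliers receiving 43 (the 28 wedge).
Quantity falls by |ΔQ| = |242 − 202| = 40.
DWL = ½ · t · |ΔQ| = ½ · 28 · 40 = 560.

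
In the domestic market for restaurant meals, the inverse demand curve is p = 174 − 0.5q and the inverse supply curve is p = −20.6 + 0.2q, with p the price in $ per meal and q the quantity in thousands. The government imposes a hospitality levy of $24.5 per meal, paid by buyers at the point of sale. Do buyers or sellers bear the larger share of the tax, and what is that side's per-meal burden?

Buyers bear the larger share: $17.5 per meal.

Rewrite in direct form: qd = 348 − 2p and qs = 5p + 103.
Without the tax, 348 − 2p = 5p + 103 gives 7p = 245, so p* = $35 and q* = 278.
With the tax collected from buyers, demand (in seller-price terms) shifts: qd = 348 − 2(p + 24.5).
New equilibrium: buyers pay $52.5, sellers receive $28, q = 243. (Wedge: pb − ps = 24.5.)
Per-meal burden: buyers $17.5, sellers $7.
Buyers take the larger share because demand is less price-elastic here (demand slope 2 vs supply slope 5).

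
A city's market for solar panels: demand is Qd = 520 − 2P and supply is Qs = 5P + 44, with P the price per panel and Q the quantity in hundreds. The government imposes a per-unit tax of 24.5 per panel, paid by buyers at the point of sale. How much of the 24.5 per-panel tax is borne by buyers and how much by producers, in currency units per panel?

Buyers bear 17.5 per panel; producers bear 7 per panel.

Before the tax: set 520 − 2P = 5P + 44 → P* = 68, Q* = 384.
With the tax collected from buyers, demand (in seller-price terms) shifts: Qd = 520 − 2(P + 24.5).
Solving gives Q = 349 with buyers paying 85.5 and producers receiving 61 (the 24.5 wedge).
Burden on buyers: 17.5; on producers: 7. (They sum to 24.5.)
The less price-elastic side of the market bears the larger share of a per-unit tax.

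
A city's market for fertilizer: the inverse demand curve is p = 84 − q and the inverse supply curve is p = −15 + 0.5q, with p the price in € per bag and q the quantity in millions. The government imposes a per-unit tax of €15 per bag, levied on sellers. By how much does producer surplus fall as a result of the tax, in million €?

Inverting to q(p) form: qd = 84 − p; qs = 2p + 30.
Before the tax: set 84 − p = 2p + 30 → p* = €18, q* = 66.
With the tax collected from sellers, supply shifts: qs = 2(p − 15) + 30.
New equilibrium: buyers pay €28, sellers receive €13, q = 56. (Wedge: pb − ps = 15.)
ΔPS is the trapezoid between Q = 56 and Q = 66 of height €5: ½ · (66 + 56) · 5 = €305.

Producer surplus falls by €305 million.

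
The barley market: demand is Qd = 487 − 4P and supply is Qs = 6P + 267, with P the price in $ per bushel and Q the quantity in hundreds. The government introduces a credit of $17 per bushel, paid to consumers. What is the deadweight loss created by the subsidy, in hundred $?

Deadweight loss = $346.8 hundred.

Before the subsidy: set 487 − 4P = 6P + 267 → P* = $22, Q* = 399.
With a per-unit subsidy paid to consumers, each effectively pays P − 17, so demand becomes Qd = 487 − 4(P − 17).
Solving gives Q = 439.8 with consumers paying $11.8 and suppliers receiving $28.8 (the $17 wedge).
Quantity rises by |ΔQ| = |399 − 439.8| = 40.8.
DWL = ½ · t · |ΔQ| = ½ · 17 · 40.8 = $346.8.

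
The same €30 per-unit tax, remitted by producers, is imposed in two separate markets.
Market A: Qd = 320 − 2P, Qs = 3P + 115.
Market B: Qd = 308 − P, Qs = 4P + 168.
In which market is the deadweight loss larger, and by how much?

Market A: pre-tax P* = €41, Q* = 238; post-tax Q = 202; deadweight loss = €540.
Market B: pre-tax P* = €28, Q* = 280; post-tax Q = 256; deadweight loss = €360.
Difference: €540 vs €360 → market A is larger by €180.

Market A, by €180.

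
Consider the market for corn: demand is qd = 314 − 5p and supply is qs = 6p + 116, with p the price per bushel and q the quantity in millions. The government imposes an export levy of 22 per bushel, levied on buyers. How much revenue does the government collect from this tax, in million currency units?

Tax revenue = 3608 million.

Before the tax: set 314 − 5p = 6p + 116 → p* = 18, q* = 224.
With the tax collected from buyers, demand (in seller-price terms) shifts: qd = 314 − 5(p + 22).
Solving gives q = 164 with buyers paying 30 and suppliers receiving 8 (the 22 wedge).
Revenue = t · Q = 22 · 164 = 3608.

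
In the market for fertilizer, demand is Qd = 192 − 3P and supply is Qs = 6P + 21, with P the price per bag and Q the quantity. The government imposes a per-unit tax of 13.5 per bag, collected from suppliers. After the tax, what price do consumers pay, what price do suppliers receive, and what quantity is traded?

Consumers pay 28; suppliers receive 14.5; quantity = 108.

Before the tax: set 192 − 3P = 6P + 21 → P* = 19, Q* = 135.
With the tax collected from suppliers, supply shifts: Qs = 6(P − 13.5) + 21.
New equilibrium: consumers pay 28, suppliers receive 14.5, Q = 108. (Wedge: Pb − Ps = 13.5.)
The less price-elastic side of the market bears the larger share of a per-unit tax.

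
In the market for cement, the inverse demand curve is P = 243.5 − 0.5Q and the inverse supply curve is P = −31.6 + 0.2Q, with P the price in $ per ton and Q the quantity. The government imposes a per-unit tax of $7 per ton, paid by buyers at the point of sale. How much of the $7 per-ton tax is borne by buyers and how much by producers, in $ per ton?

Inverting to Q(P) form: Qd = 487 − 2P; Qs = 5P + 158.
Without the tax, 487 − 2P = 5P + 158 gives 7P = 329, so P* = $47 and Q* = 393.
With the tax collected from buyers, demand (in seller-price terms) shifts: Qd = 487 − 2(P + 7).
Solving gives Q = 383 with buyers paying $52 and producers receiving $45 (the $7 wedge).
Burden on buyers: $5; on producers: $2. (They sum to $7.)
The less price-elastic side of the market bears the larger share of a per-unit tax.

Buyers bear $5 per ton; producers bear $2 per ton.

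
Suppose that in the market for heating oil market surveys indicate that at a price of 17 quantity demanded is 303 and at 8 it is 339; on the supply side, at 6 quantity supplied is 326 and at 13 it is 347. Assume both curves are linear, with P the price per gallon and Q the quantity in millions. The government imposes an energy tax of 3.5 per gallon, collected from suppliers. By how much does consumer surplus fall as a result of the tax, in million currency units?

Demand slope: (339 − 303)/(8 − 17) = -4, so Qd = 371 − 4P.
Supply slope: (347 − 326)/(13 − 6) = 3, so Qs = 3P + 308.
Before the tax: set 371 − 4P = 3P + 308 → P* = 9, Q* = 335.
With the tax collected from suppliers, supply shifts: Qs = 3(P − 3.5) + 308.
Solving gives Q = 329 with buyers paying 10.5 and suppliers receiving 7 (the 3.5 wedge).
ΔCS is the trapezoid between Q = 329 and Q = 335 of height 1.5: ½ · (335 + 329) · 1.5 = 498.

Consumer surplus falls by 498 million.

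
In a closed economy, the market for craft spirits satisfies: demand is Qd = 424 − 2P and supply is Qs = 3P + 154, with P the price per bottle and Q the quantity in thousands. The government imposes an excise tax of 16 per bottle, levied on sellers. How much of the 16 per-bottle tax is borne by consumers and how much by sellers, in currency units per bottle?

Without the tax, 424 − 2P = 3P + 154 gives 5P = 270, so P* = 54 and Q* = 316.
With the tax collected from sellers, supply shifts: Qs = 3(P − 16) + 154.
Solving gives Q = 296.8 with consumers paying 63.6 and sellers receiving 47.6 (the 16 wedge).
Burden on consumers: 9.6; on sellers: 6.4. (They sum to 16.)
The less price-elastic side of the market bears the larger share of a per-unit tax.

Consumers bear 9.6 per bottle; sellers bear 6.4 per bottle.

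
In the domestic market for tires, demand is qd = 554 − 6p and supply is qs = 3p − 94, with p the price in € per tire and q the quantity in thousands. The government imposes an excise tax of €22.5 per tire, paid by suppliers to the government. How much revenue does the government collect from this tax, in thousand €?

Without the tax, 554 − 6p = 3p − 94 gives 9p = 648, so p* = €72 and q* = 122.
With the tax collected from suppliers, supply shifts: qs = 3(p − 22.5) − 94.
Solving gives q = 77 with buyers paying €79.5 and suppliers receiving €57 (the €22.5 wedge).
Revenue = t · Q = 22.5 · 77 = €1732.5.

Tax revenue = €1732.5 thousand.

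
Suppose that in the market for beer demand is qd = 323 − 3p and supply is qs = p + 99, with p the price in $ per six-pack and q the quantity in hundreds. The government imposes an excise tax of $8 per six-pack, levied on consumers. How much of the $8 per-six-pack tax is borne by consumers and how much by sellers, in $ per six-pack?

Consumers bear $2 per six-pack; sellers bear $6 per six-pack.

Before the tax: set 323 − 3p = p + 99 → p* = $56, q* = 155.
With the tax collected from consumers, demand (in seller-price terms) shifts: qd = 323 − 3(p + 8).
New equilibrium: consumers pay $58, sellers receive $50, q = 149. (Wedge: pb − ps = 8.)
Burden on consumers: $2; on sellers: $6. (They sum to $8.)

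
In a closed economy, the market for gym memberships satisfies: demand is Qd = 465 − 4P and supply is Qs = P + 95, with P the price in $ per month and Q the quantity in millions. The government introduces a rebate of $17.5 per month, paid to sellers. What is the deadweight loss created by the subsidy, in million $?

Without the subsidy, 465 − 4P = P + 95 gives 5P = 370, so P* = $74 and Q* = 169.
With a per-unit subsidy paid to sellers, each receives P + 17.5 per unit sold, so supply becomes Qs = (P + 17.5) + 95.
Solving gives Q = 183 with buyers paying $70.5 and sellers receiving $88 (the $17.5 wedge).
Quantity rises by |ΔQ| = |169 − 183| = 14.
DWL = ½ · t · |ΔQ| = ½ · 17.5 · 14 = $122.5.

Deadweight loss = $122.5 million.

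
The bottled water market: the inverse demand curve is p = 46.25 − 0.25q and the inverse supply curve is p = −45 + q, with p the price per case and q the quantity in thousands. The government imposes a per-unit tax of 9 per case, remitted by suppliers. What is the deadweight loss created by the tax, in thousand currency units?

Rewrite in direct form: qd = 185 − 4p and qs = p + 45.
Before the tax: set 185 − 4p = p + 45 → p* = 28, q* = 73.
With the tax collected from suppliers, supply shifts: qs = (p − 9) + 45.
Solving gives q = 65.8 with consumers paying 29.8 and suppliers receiving 20.8 (the 9 wedge).
Quantity falls by |ΔQ| = |73 − 65.8| = 7.2.
DWL = ½ · t · |ΔQ| = ½ · 9 · 7.2 = 32.4.

Deadweight loss = 32.4 thousand.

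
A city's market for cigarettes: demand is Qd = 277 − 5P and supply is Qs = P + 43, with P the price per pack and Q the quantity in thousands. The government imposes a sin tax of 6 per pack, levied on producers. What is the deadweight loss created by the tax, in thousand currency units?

Before the tax: set 277 − 5P = P + 43 → P* = 39, Q* = 82.
With the tax collected from producers, supply shifts: Qs = (P − 6) + 43.
New equilibrium: consumers pay 40, producers receive 34, Q = 77. (Wedge: Pb − Ps = 6.)
Quantity falls by |ΔQ| = |82 − 77| = 5.
DWL = ½ · t · |ΔQ| = ½ · 6 · 5 = 15.

Deadweight loss = 15 thousand.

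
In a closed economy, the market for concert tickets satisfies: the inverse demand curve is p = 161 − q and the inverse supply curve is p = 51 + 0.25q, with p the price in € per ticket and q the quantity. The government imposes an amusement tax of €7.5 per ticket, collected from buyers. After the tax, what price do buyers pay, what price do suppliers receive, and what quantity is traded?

Buyers pay €79; suppliers receive €71.5; quantity = 82.

Inverting to q(p) form: qd = 161 − p; qs = 4p − 204.
Without the tax, 161 − p = 4p − 204 gives 5p = 365, so p* = €73 and q* = 88.
With the tax collected from buyers, demand (in seller-price terms) shifts: qd = 161 − (p + 7.5).
Solving gives q = 82 with buyers paying €79 and suppliers receiving €71.5 (the €7.5 wedge).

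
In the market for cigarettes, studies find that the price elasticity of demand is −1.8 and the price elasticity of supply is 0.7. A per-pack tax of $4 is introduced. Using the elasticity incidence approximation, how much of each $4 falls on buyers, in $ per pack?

Incidence ratio: buyers' share ≈ εs / (εs + |εd|) = 0.7 / (0.7 + 1.8) = 0.28.
So buyers bear ≈ 0.28 × $4 = $1.12; producers bear $2.88.

Buyers bear ≈ $1.12 per pack.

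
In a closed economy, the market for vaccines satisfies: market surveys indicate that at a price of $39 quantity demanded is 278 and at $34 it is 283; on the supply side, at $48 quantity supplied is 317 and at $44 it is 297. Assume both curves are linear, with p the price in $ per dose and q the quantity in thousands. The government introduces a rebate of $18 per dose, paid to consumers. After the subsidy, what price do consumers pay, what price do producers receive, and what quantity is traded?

Demand slope: (283 − 278)/(34 − 39) = -1, so qd = 317 − p.
Supply slope: (297 − 317)/(44 − 48) = 5, so qs = 5p + 77.
Before the subsidy: set 317 − p = 5p + 77 → p* = $40, q* = 277.
With a per-unit subsidy paid to consumers, each effectively pays p − 18, so demand becomes qd = 317 − (p − 18).
New equilibrium: consumers pay $25, producers receive $43, q = 292. (Wedge: pb − ps = −18.)

Consumers pay $25; producers receive $43; quantity = 292.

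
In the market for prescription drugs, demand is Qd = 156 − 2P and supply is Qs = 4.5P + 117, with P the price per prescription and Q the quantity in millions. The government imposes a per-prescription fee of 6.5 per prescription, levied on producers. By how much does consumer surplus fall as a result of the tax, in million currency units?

Consumer surplus falls by 627.75 million.

Before the tax: set 156 − 2P = 4.5P + 117 → P* = 6, Q* = 144.
With the tax collected from producers, supply shifts: Qs = 4.5(P − 6.5) + 117.
Solving gives Q = 135 with consumers paying 10.5 and producers receiving 4 (the 6.5 wedge).
ΔCS is the trapezoid between Q = 135 and Q = 144 of height 4.5: ½ · (144 + 135) · 4.5 = 627.75.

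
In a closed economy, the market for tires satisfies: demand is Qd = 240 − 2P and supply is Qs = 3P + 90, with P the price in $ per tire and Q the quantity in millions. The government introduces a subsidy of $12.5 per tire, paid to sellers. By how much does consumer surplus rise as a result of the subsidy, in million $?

Without the subsidy, 240 − 2P = 3P + 90 gives 5P = 150, so P* = $30 and Q* = 180.
With a per-unit subsidy paid to sellers, each receives P + 12.5 per unit sold, so supply becomes Qs = 3(P + 12.5) + 90.
New equilibrium: consumers pay $22.5, sellers receive $35, Q = 195. (Wedge: Pb − Ps = −12.5.)
ΔCS is the trapezoid between Q = 195 and Q = 180 of height $7.5: ½ · (180 + 195) · 7.5 = $1406.25.

Consumer surplus rises by $1406.25 million.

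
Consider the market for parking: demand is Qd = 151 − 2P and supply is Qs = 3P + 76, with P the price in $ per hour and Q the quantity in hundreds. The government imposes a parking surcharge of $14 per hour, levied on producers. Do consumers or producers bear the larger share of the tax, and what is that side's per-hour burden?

Consumers bear the larger share: $8.4 per hour.

Before the tax: set 151 − 2P = 3P + 76 → P* = $15, Q* = 121.
With the tax collected from producers, supply shifts: Qs = 3(P − 14) + 76.
New equilibrium: consumers pay $23.4, producers receive $9.4, Q = 104.2. (Wedge: Pb − Ps = 14.)
Per-hour burden: consumers $8.4, producers $5.6.
Consumers take the larger share because demand is less price-elastic here (demand slope 2 vs supply slope 3).
The less price-elastic side of the market bears the larger share of a per-unit tax.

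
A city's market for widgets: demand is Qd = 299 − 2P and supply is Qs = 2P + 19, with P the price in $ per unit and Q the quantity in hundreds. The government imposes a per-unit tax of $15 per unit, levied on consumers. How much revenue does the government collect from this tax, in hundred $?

Before the tax: set 299 − 2P = 2P + 19 → P* = $70, Q* = 159.
With the tax collected from consumers, demand (in seller-price terms) shifts: Qd = 299 − 2(P + 15).
New equilibrium: consumers pay $77.5, sellers receive $62.5, Q = 144. (Wedge: Pb − Ps = 15.)
Revenue = t · Q = 15 · 144 = $2160.

Tax revenue = $2160 hundred.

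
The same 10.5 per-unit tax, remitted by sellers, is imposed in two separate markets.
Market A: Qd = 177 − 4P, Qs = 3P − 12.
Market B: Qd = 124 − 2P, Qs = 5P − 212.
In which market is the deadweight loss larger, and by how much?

Market A, by 15.75.

Market A: pre-tax P* = 27, Q* = 69; post-tax Q = 51; deadweight loss = 94.5.
Market B: pre-tax P* = 48, Q* = 28; post-tax Q = 13; deadweight loss = 78.75.
Difference: 94.5 vs 78.75 → market A is larger by 15.75.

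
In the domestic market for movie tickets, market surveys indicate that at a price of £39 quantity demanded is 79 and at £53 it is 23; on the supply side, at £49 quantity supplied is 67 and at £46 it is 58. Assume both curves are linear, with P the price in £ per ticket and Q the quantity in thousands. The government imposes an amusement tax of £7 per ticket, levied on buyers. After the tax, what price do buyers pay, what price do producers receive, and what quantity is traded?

Buyers pay £48; producers receive £41; quantity = 43.

Demand slope: (23 − 79)/(53 − 39) = -4, so Qd = 235 − 4P.
Supply slope: (58 − 67)/(46 − 49) = 3, so Qs = 3P − 80.
Without the tax, 235 − 4P = 3P − 80 gives 7P = 315, so P* = £45 and Q* = 55.
With the tax collected from buyers, demand (in seller-price terms) shifts: Qd = 235 − 4(P + 7).
Solving gives Q = 43 with buyers paying £48 and producers receiving £41 (the £7 wedge).
The less price-elastic side of the market bears the larger share of a per-unit tax.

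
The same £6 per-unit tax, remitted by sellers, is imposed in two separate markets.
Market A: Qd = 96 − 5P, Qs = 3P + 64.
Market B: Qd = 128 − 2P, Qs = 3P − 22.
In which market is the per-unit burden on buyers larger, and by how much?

Market B, by £1.35.

Market A: pre-tax P* = £4, Q* = 76; post-tax Q = 64.75; per-unit burden on buyers = £2.25.
Market B: pre-tax P* = £30, Q* = 68; post-tax Q = 60.8; per-unit burden on buyers = £3.6.
Difference: £2.25 vs £3.6 → market B is larger by £1.35.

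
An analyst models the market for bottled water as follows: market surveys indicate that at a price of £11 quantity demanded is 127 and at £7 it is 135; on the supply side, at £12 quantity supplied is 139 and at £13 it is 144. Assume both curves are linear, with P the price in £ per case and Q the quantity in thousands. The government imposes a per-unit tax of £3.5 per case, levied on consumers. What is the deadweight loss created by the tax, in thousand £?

Demand slope: (135 − 127)/(7 − 11) = -2, so Qd = 149 − 2P.
Supply slope: (144 − 139)/(13 − 12) = 5, so Qs = 5P + 79.
Without the tax, 149 − 2P = 5P + 79 gives 7P = 70, so P* = £10 and Q* = 129.
With the tax collected from consumers, demand (in seller-price terms) shifts: Qd = 149 − 2(P + 3.5).
New equilibrium: consumers pay £12.5, suppliers receive £9, Q = 124. (Wedge: Pb − Ps = 3.5.)
Quantity falls by |ΔQ| = |129 − 124| = 5.
DWL = ½ · t · |ΔQ| = ½ · 3.5 · 5 = £8.75.

Deadweight loss = £8.75 thousand.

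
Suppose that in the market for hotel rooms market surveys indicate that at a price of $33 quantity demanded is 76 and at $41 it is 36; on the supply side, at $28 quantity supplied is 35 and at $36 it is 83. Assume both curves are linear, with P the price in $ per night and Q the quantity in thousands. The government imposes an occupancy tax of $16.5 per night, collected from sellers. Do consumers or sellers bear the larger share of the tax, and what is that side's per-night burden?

Demand slope: (36 − 76)/(41 − 33) = -5, so Qd = 241 − 5P.
Supply slope: (83 − 35)/(36 − 28) = 6, so Qs = 6P − 133.
Before the tax: set 241 − 5P = 6P − 133 → P* = $34, Q* = 71.
With the tax collected from sellers, supply shifts: Qs = 6(P − 16.5) − 133.
Solving gives Q = 26 with consumers paying $43 and sellers receiving $26.5 (the $16.5 wedge).
Per-night burden: consumers $9, sellers $7.5.
Consumers take the larger share because demand is less price-elastic here (demand slope 5 vs supply slope 6).
The less price-elastic side of the market bears the larger share of a per-unit tax.

Consumers bear the larger share: $9 per night.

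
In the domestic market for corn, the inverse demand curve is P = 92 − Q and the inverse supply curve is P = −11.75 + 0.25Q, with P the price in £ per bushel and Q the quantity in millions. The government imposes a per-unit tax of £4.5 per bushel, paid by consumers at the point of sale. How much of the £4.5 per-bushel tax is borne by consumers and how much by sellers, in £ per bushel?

Consumers bear £3.6 per bushel; sellers bear £0.9 per bushel.

Inverting to Q(P) form: Qd = 92 − P; Qs = 4P + 47.
Without the tax, 92 − P = 4P + 47 gives 5P = 45, so P* = £9 and Q* = 83.
With the tax collected from consumers, demand (in seller-price terms) shifts: Qd = 92 − (P + 4.5).
Solving gives Q = 79.4 with consumers paying £12.6 and sellers receiving £8.1 (the £4.5 wedge).
Burden on consumers: £3.6; on sellers: £0.9. (They sum to £4.5.)
The less price-elastic side of the market bears the larger share of a per-unit tax.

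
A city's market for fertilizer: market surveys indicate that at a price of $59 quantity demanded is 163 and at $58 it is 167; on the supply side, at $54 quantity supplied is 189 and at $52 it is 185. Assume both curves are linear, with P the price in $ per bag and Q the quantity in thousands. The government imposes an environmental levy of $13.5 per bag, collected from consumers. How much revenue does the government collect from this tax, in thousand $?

Tax revenue = $2281.5 thousand.

Demand slope: (167 − 163)/(58 − 59) = -4, so Qd = 399 − 4P.
Supply slope: (185 − 189)/(52 − 54) = 2, so Qs = 2P + 81.
Before the tax: set 399 − 4P = 2P + 81 → P* = $53, Q* = 187.
With the tax collected from consumers, demand (in seller-price terms) shifts: Qd = 399 − 4(P + 13.5).
Solving gives Q = 169 with consumers paying $57.5 and suppliers receiving $44 (the $13.5 wedge).
Revenue = t · Q = 13.5 · 169 = $2281.5.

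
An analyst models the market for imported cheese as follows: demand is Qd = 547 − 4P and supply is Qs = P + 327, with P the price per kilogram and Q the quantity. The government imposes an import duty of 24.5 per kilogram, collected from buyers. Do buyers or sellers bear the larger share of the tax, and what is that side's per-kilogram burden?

Sellers bear the larger share: 19.6 per kilogram.

Before the tax: set 547 − 4P = P + 327 → P* = 44, Q* = 371.
With the tax collected from buyers, demand (in seller-price terms) shifts: Qd = 547 − 4(P + 24.5).
Solving gives Q = 351.4 with buyers paying 48.9 and sellers receiving 24.4 (the 24.5 wedge).
Per-kilogram burden: buyers 4.9, sellers 19.6.
Sellers take the larger share because supply is less price-elastic here (demand slope 4 vs supply slope 1).
The less price-elastic side of the market bears the larger share of a per-unit tax.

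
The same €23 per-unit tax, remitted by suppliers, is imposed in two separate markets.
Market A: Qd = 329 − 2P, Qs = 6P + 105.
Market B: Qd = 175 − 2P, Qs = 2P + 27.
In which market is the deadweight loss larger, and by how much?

Market A: pre-tax P* = €28, Q* = 273; post-tax Q = 238.5; deadweight loss = €396.75.
Market B: pre-tax P* = €37, Q* = 101; post-tax Q = 78; deadweight loss = €264.5.
Difference: €396.75 vs €264.5 → market A is larger by €132.25.

Market A, by €132.25.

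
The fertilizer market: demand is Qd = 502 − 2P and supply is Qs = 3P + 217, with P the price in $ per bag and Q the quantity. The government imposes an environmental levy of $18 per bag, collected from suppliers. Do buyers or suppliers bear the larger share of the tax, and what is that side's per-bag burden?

Buyers bear the larger share: $10.8 per bag.

Without the tax, 502 − 2P = 3P + 217 gives 5P = 285, so P* = $57 and Q* = 388.
With the tax collected from suppliers, supply shifts: Qs = 3(P − 18) + 217.
Solving gives Q = 366.4 with buyers paying $67.8 and suppliers receiving $49.8 (the $18 wedge).
Per-bag burden: buyers $10.8, suppliers $7.2.
Buyers take the larger share because demand is less price-elastic here (demand slope 2 vs supply slope 3).
The less price-elastic side of the market bears the larger share of a per-unit tax.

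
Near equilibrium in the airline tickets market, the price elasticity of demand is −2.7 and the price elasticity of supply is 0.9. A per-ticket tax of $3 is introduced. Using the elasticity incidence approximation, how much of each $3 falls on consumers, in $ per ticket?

Consumers bear ≈ $0.75 per ticket.

Incidence ratio: consumers' share ≈ εs / (εs + |εd|) = 0.9 / (0.9 + 2.7) = 0.25.
So consumers bear ≈ 0.25 × $3 = $0.75; suppliers bear $2.25.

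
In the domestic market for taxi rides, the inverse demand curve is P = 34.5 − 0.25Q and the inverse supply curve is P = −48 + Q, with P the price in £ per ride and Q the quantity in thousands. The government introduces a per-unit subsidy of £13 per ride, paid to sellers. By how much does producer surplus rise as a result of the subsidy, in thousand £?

Producer surplus rises by £740.48 thousand.

Inverting to Q(P) form: Qd = 138 − 4P; Qs = P + 48.
Without the subsidy, 138 − 4P = P + 48 gives 5P = 90, so P* = £18 and Q* = 66.
With a per-unit subsidy paid to sellers, each receives P + 13 per unit sold, so supply becomes Qs = (P + 13) + 48.
Solving gives Q = 76.4 with consumers paying £15.4 and sellers receiving £28.4 (the £13 wedge).
ΔPS is the trapezoid between Q = 76.4 and Q = 66 of height £10.4: ½ · (66 + 76.4) · 10.4 = £740.48.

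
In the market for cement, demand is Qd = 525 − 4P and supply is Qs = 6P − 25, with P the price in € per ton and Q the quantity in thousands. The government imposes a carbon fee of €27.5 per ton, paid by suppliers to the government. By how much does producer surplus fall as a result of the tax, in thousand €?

Before the tax: set 525 − 4P = 6P − 25 → P* = €55, Q* = 305.
With the tax collected from suppliers, supply shifts: Qs = 6(P − 27.5) − 25.
New equilibrium: consumers pay €71.5, suppliers receive €44, Q = 239. (Wedge: Pb − Ps = 27.5.)
ΔPS is the trapezoid between Q = 239 and Q = 305 of height €11: ½ · (305 + 239) · 11 = €2992.

Producer surplus falls by €2992 thousand.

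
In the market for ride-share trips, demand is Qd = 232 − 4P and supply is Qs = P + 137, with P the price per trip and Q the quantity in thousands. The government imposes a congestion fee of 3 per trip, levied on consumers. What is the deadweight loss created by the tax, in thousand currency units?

Deadweight loss = 3.6 thousand.

Without the tax, 232 − 4P = P + 137 gives 5P = 95, so P* = 19 and Q* = 156.
With the tax collected from consumers, demand (in seller-price terms) shifts: Qd = 232 − 4(P + 3).
Solving gives Q = 153.6 with consumers paying 19.6 and producers receiving 16.6 (the 3 wedge).
Quantity falls by |ΔQ| = |156 − 153.6| = 2.4.
DWL = ½ · t · |ΔQ| = ½ · 3 · 2.4 = 3.6.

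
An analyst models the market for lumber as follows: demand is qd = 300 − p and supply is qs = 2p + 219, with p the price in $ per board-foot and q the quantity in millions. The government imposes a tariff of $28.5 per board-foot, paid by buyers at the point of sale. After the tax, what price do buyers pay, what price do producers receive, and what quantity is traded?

Buyers pay $46; producers receive $17.5; quantity = 254.

Without the tax, 300 − p = 2p + 219 gives 3p = 81, so p* = $27 and q* = 273.
With the tax collected from buyers, demand (in seller-price terms) shifts: qd = 300 − (p + 28.5).
Solving gives q = 254 with buyers paying $46 and producers receiving $17.5 (the $28.5 wedge).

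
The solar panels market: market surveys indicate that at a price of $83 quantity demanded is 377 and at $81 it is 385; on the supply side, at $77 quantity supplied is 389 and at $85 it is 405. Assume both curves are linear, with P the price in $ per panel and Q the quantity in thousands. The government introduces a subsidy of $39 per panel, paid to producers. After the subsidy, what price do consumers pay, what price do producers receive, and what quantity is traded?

Demand slope: (385 − 377)/(81 − 83) = -4, so Qd = 709 − 4P.
Supply slope: (405 − 389)/(85 − 77) = 2, so Qs = 2P + 235.
Without the subsidy, 709 − 4P = 2P + 235 gives 6P = 474, so P* = $79 and Q* = 393.
With a per-unit subsidy paid to producers, each receives P + 39 per unit sold, so supply becomes Qs = 2(P + 39) + 235.
New equilibrium: consumers pay $66, producers receive $105, Q = 445. (Wedge: Pb − Ps = −39.)

Consumers pay $66; producers receive $105; quantity = 445.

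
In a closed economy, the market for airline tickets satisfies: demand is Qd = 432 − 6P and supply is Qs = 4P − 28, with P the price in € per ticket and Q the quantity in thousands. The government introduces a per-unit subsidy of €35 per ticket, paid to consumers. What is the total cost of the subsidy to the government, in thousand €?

Before the subsidy: set 432 − 6P = 4P − 28 → P* = €46, Q* = 156.
With a per-unit subsidy paid to consumers, each effectively pays P − 35, so demand becomes Qd = 432 − 6(P − 35).
New equilibrium: consumers pay €32, sellers receive €67, Q = 240. (Wedge: Pb − Ps = −35.)
Outlay = t · Q = 35 · 240 = €8400.

Government outlay = €8400 thousand.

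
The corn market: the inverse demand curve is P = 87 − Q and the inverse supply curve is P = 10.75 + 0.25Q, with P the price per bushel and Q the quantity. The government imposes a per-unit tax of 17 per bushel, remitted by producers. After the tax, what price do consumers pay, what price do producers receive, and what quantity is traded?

Consumers pay 39.6; producers receive 22.6; quantity = 47.4.

Rewrite in direct form: Qd = 87 − P and Qs = 4P − 43.
Without the tax, 87 − P = 4P − 43 gives 5P = 130, so P* = 26 and Q* = 61.
With the tax collected from producers, supply shifts: Qs = 4(P − 17) − 43.
Solving gives Q = 47.4 with consumers paying 39.6 and producers receiving 22.6 (the 17 wedge).
The less price-elastic side of the market bears the larger share of a per-unit tax.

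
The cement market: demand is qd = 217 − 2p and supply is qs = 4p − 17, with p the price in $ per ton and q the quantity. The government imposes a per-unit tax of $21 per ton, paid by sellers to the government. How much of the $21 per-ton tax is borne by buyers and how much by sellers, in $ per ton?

Buyers bear $14 per ton; sellers bear $7 per ton.

Before the tax: set 217 − 2p = 4p − 17 → p* = $39, q* = 139.
With the tax collected from sellers, supply shifts: qs = 4(p − 21) − 17.
New equilibrium: buyers pay $53, sellers receive $32, q = 111. (Wedge: pb − ps = 21.)
Burden on buyers: $14; on sellers: $7. (They sum to $21.)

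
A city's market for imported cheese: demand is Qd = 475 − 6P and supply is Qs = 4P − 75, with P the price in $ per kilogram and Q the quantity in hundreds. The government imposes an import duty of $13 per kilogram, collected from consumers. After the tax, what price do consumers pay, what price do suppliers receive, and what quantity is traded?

Before the tax: set 475 − 6P = 4P − 75 → P* = $55, Q* = 145.
With the tax collected from consumers, demand (in seller-price terms) shifts: Qd = 475 − 6(P + 13).
Solving gives Q = 113.8 with consumers paying $60.2 and suppliers receiving $47.2 (the $13 wedge).

Consumers pay $60.2; suppliers receive $47.2; quantity = 113.8.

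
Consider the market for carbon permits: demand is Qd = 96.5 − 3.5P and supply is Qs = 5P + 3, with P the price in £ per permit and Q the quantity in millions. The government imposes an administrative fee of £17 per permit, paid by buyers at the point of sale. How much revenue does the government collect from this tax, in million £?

Tax revenue = £391 million.

Before the tax: set 96.5 − 3.5P = 5P + 3 → P* = £11, Q* = 58.
With the tax collected from buyers, demand (in seller-price terms) shifts: Qd = 96.5 − 3.5(P + 17).
Solving gives Q = 23 with buyers paying £21 and sellers receiving £4 (the £17 wedge).
Revenue = t · Q = 17 · 23 = £391.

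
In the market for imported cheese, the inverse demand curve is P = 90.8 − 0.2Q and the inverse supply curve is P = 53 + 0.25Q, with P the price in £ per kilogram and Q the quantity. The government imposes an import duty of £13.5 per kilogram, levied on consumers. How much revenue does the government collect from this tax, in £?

Tax revenue = £729.

Inverting to Q(P) form: Qd = 454 − 5P; Qs = 4P − 212.
Without the tax, 454 − 5P = 4P − 212 gives 9P = 666, so P* = £74 and Q* = 84.
With the tax collected from consumers, demand (in seller-price terms) shifts: Qd = 454 − 5(P + 13.5).
New equilibrium: consumers pay £80, sellers receive £66.5, Q = 54. (Wedge: Pb − Ps = 13.5.)
Revenue = t · Q = 13.5 · 54 = £729.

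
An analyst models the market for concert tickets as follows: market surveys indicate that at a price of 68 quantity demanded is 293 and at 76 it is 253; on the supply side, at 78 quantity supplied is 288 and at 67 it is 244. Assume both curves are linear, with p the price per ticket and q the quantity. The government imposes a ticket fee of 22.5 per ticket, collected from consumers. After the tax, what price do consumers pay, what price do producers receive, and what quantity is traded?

Consumers pay 83; producers receive 60.5; quantity = 218.

Demand slope: (253 − 293)/(76 − 68) = -5, so qd = 633 − 5p.
Supply slope: (244 − 288)/(67 − 78) = 4, so qs = 4p − 24.
Without the tax, 633 − 5p = 4p − 24 gives 9p = 657, so p* = 73 and q* = 268.
With the tax collected from consumers, demand (in seller-price terms) shifts: qd = 633 − 5(p + 22.5).
New equilibrium: consumers pay 83, producers receive 60.5, q = 218. (Wedge: pb − ps = 22.5.)
The less price-elastic side of the market bears the larger share of a per-unit tax.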